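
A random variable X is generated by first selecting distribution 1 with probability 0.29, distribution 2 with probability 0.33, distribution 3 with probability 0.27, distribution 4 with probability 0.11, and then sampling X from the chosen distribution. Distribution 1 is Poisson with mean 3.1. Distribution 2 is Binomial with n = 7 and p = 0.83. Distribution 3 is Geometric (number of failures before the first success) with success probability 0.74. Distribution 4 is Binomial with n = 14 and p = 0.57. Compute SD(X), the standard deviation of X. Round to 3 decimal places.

2.888

Per component, 1: μ=3.1, E[X²]=12.71; 2: μ=5.81, E[X²]=34.7438; 3: μ=0.351351, E[X²]=0.598247; 4: μ=7.98, E[X²]=67.1118.
E[X] = 0.29·3.1 + 0.33·5.81 + 0.27·0.351351 + 0.11·7.98 = 3.78896.
E[X²] = 0.29·12.71 + 0.33·34.7438 + 0.27·0.598247 + 0.11·67.1118 = 22.6952.
Var(X) = E[X²] − (E[X])² = 22.6952 − 14.3563 = 8.33892.
SD(X) = √8.33892 = 2.88772.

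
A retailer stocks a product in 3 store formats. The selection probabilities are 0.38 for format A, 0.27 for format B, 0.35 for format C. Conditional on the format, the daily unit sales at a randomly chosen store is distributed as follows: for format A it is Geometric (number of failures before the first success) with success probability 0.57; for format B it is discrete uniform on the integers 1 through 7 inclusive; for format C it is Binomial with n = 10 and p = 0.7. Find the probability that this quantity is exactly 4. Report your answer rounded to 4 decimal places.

0.0588

Conditional on each format, P(X = 4): A: 0.0194872; B: 0.142857; C: 0.0367569.
By total probability, P(X = 4) = 0.38·0.0194872 + 0.27·0.142857 + 0.35·0.0367569 = 0.0588415.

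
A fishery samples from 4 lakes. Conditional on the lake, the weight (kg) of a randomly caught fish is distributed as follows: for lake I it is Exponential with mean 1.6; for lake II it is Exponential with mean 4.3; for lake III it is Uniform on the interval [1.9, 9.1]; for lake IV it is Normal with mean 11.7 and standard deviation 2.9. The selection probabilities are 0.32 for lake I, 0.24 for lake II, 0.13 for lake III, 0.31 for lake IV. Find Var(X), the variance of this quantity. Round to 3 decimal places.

25.406

Per component, I: μ=1.6, E[X²]=5.12; II: μ=4.3, E[X²]=36.98; III: μ=5.5, E[X²]=34.57; IV: μ=11.7, E[X²]=145.3.
E[X] = 0.32·1.6 + 0.24·4.3 + 0.13·5.5 + 0.31·11.7 = 5.886.
E[X²] = 0.32·5.12 + 0.24·36.98 + 0.13·34.57 + 0.31·145.3 = 60.0507.
Var(X) = E[X²] − (E[X])² = 60.0507 − 34.645 = 25.4057.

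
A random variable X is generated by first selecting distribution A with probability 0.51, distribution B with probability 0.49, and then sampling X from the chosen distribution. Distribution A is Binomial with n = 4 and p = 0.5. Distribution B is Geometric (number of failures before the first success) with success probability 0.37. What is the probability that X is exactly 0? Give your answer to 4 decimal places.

Conditional on each component, P(X = 0): A: 0.0625; B: 0.37.
By total probability, P(X = 0) = 0.51·0.0625 + 0.49·0.37 = 0.213175.

0.2132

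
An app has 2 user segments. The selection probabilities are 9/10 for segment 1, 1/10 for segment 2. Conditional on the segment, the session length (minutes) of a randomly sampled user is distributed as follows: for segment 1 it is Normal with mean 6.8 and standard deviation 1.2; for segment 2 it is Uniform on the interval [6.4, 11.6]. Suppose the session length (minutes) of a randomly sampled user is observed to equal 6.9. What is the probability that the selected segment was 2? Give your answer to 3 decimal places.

Likelihoods f(6.9 | ·): 1: 0.3313; 2: 0.192308.
Posterior ∝ prior × likelihood. Numerator for 2: 0.1·0.192308 = 0.0192308.
Normalizing constant: 0.9·0.3313 + 0.1·0.192308 = 0.3174.
P(2 | observation) = 0.0192308 / 0.3174 = 0.0605884.

0.061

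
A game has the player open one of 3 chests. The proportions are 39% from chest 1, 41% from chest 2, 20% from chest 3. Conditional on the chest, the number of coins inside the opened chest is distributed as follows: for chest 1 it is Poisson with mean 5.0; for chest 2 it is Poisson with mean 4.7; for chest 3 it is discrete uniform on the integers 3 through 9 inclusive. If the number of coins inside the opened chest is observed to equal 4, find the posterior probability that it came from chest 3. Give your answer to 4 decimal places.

Likelihoods P(X=4 | ·): 1: 0.175467; 2: 0.184925; 3: 0.142857.
Posterior ∝ prior × likelihood. Numerator for 3: 0.2·0.142857 = 0.0285714.
Normalizing constant: 0.39·0.175467 + 0.41·0.184925 + 0.2·0.142857 = 0.172823.
P(3 | observation) = 0.0285714 / 0.172823 = 0.165322.

0.1653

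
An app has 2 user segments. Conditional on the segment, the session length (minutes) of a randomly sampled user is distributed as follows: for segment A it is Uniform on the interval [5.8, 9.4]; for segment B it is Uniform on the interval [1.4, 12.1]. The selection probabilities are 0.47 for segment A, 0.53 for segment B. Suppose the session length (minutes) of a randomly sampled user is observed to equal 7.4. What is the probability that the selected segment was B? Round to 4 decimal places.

Likelihoods f(7.4 | ·): A: 0.277778; B: 0.0934579.
Posterior ∝ prior × likelihood. Numerator for B: 0.53·0.0934579 = 0.0495327.
Normalizing constant: 0.47·0.277778 + 0.53·0.0934579 = 0.180088.
P(B | observation) = 0.0495327 / 0.180088 = 0.275047.

0.2750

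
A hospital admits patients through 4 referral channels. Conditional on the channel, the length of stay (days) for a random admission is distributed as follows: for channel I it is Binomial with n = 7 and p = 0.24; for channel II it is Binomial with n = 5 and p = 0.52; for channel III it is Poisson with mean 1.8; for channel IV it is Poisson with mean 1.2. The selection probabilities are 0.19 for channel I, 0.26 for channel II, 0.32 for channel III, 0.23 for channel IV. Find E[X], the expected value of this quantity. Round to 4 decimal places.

1.8472

Component means — I: 1.68; II: 2.6; III: 1.8; IV: 1.2.
E[X] = 0.19·1.68 + 0.26·2.6 + 0.32·1.8 + 0.23·1.2 = 1.8472.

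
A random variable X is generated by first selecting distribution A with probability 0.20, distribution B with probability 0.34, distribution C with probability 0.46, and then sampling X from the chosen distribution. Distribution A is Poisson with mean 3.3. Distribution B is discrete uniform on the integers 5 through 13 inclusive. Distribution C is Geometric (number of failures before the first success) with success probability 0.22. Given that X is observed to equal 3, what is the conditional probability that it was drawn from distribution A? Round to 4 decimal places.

0.4792

Likelihoods P(X=3 | ·): A: 0.220912; B: 0; C: 0.104401.
Posterior ∝ prior × likelihood. Numerator for A: 0.2·0.220912 = 0.0441823.
Normalizing constant: 0.2·0.220912 + 0.34·0 + 0.46·0.104401 = 0.092207.
P(A | observation) = 0.0441823 / 0.092207 = 0.479165.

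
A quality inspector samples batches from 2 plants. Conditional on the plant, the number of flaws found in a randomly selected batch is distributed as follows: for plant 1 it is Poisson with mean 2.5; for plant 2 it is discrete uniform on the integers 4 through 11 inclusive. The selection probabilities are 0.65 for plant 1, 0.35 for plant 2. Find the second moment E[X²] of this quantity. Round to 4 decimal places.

27.2125

For each component E[X²] = Var + (mean)², giving 1: 8.75; 2: 61.5.
Overall E[X²] = 0.65·8.75 + 0.35·61.5 = 27.2125.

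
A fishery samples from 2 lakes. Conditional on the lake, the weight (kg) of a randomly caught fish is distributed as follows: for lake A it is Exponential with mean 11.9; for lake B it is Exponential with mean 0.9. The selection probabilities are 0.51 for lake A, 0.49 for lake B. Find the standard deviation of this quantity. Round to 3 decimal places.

10.142

Per component, A: μ=11.9, E[X²]=283.22; B: μ=0.9, E[X²]=1.62.
E[X] = 0.51·11.9 + 0.49·0.9 = 6.51.
E[X²] = 0.51·283.22 + 0.49·1.62 = 145.236.
Var(X) = E[X²] − (E[X])² = 145.236 − 42.3801 = 102.856.
SD(X) = √102.856 = 10.1418.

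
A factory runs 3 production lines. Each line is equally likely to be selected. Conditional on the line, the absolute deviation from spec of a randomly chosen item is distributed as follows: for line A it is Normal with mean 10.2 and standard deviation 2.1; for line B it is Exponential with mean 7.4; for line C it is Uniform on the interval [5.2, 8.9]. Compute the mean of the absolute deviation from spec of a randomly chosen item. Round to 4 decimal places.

Component means — A: 10.2; B: 7.4; C: 7.05.
E[X] = 0.333333·10.2 + 0.333333·7.4 + 0.333333·7.05 = 8.21667.

8.2167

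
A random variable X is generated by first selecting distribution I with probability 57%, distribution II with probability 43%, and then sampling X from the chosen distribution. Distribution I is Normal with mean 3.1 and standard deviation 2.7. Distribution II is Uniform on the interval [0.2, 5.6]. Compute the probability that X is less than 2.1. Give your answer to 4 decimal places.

Conditional on each component, P(X < 2.1): I: 0.355553; II: 0.351852.
By total probability, P(X < 2.1) = 0.57·0.355553 + 0.43·0.351852 = 0.353962.

0.3540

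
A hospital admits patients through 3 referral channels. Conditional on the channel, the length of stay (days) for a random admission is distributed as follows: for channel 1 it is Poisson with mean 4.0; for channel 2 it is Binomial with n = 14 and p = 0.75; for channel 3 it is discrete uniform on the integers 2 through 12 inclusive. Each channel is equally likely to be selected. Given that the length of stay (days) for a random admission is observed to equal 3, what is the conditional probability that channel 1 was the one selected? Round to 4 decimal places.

Likelihoods P(X=3 | ·): 1: 0.195367; 2: 3.66122e-05; 3: 0.0909091.
Posterior ∝ prior × likelihood. Numerator for 1: 0.333333·0.195367 = 0.0651223.
Normalizing constant: 0.333333·0.195367 + 0.333333·3.66122e-05 + 0.333333·0.0909091 = 0.0954375.
P(1 | observation) = 0.0651223 / 0.0954375 = 0.682355.

0.6824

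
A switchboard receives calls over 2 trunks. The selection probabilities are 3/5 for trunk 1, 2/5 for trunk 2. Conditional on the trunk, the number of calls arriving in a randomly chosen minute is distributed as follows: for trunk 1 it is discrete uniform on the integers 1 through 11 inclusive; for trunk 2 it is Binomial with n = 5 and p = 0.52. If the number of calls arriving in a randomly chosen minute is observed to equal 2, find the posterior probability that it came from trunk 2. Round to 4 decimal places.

0.6868

Likelihoods P(X=2 | ·): 1: 0.0909091; 2: 0.299041.
Posterior ∝ prior × likelihood. Numerator for 2: 0.4·0.299041 = 0.119616.
Normalizing constant: 0.6·0.0909091 + 0.4·0.299041 = 0.174162.
P(2 | observation) = 0.119616 / 0.174162 = 0.686812.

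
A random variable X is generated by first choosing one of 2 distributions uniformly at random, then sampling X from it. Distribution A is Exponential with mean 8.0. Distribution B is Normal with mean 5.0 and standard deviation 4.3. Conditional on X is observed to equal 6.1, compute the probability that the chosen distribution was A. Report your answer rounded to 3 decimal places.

Likelihoods f(6.1 | ·): A: 0.0583123; B: 0.0897907.
Posterior ∝ prior × likelihood. Numerator for A: 0.5·0.0583123 = 0.0291562.
Normalizing constant: 0.5·0.0583123 + 0.5·0.0897907 = 0.0740515.
P(A | observation) = 0.0291562 / 0.0740515 = 0.393728.

0.394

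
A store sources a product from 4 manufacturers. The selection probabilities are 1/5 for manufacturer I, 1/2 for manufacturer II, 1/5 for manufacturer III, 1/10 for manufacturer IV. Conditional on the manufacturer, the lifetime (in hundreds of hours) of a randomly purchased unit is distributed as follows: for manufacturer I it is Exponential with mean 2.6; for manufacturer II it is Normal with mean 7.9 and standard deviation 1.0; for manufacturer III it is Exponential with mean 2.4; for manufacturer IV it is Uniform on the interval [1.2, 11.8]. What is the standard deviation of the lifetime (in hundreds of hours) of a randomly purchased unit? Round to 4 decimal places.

3.2426

Per component, I: μ=2.6, E[X²]=13.52; II: μ=7.9, E[X²]=63.41; III: μ=2.4, E[X²]=11.52; IV: μ=6.5, E[X²]=51.6133.
E[X] = 0.2·2.6 + 0.5·7.9 + 0.2·2.4 + 0.1·6.5 = 5.6.
E[X²] = 0.2·13.52 + 0.5·63.41 + 0.2·11.52 + 0.1·51.6133 = 41.8743.
Var(X) = E[X²] − (E[X])² = 41.8743 − 31.36 = 10.5143.
SD(X) = √10.5143 = 3.24258.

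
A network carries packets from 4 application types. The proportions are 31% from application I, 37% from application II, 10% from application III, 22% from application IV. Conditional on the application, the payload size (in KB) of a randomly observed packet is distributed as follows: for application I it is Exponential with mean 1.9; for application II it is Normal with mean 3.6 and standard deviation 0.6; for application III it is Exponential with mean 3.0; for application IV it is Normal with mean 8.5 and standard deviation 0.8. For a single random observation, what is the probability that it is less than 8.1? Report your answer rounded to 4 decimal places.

Conditional on each application, P(X < 8.1): I: 0.985922; II: 1; III: 0.932794; IV: 0.308538.
By total probability, P(X < 8.1) = 0.31·0.985922 + 0.37·1 + 0.1·0.932794 + 0.22·0.308538 = 0.836794.

0.8368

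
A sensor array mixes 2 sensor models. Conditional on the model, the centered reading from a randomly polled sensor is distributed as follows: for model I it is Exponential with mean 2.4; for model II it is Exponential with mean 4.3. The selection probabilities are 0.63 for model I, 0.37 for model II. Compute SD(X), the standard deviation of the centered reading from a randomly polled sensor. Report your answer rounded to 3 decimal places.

3.363

Per component, I: μ=2.4, E[X²]=11.52; II: μ=4.3, E[X²]=36.98.
E[X] = 0.63·2.4 + 0.37·4.3 = 3.103.
E[X²] = 0.63·11.52 + 0.37·36.98 = 20.9402.
Var(X) = E[X²] − (E[X])² = 20.9402 − 9.62861 = 11.3116.
SD(X) = √11.3116 = 3.36327.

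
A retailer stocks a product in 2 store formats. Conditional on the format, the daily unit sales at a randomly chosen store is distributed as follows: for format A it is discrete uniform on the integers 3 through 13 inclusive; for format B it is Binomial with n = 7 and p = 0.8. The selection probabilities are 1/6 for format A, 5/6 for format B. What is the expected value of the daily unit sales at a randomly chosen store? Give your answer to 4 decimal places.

6.0000

Component means — A: 8; B: 5.6.
E[X] = 0.166667·8 + 0.833333·5.6 = 6.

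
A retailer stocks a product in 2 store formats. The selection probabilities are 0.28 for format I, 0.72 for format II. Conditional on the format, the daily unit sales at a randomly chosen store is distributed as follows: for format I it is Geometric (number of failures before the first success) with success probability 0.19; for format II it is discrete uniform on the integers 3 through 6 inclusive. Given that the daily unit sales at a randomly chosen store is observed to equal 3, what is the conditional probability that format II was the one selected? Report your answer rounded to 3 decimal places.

0.864

Likelihoods P(X=3 | ·): I: 0.100974; II: 0.25.
Posterior ∝ prior × likelihood. Numerator for II: 0.72·0.25 = 0.18.
Normalizing constant: 0.28·0.100974 + 0.72·0.25 = 0.208273.
P(II | observation) = 0.18 / 0.208273 = 0.864252.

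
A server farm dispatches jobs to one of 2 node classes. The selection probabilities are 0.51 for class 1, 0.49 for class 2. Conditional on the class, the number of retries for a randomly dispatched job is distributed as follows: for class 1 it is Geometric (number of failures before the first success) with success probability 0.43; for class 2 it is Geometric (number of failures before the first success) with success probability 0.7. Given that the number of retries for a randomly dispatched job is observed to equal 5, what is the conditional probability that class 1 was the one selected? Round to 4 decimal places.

Likelihoods P(X=5 | ·): 1: 0.0258728; 2: 0.001701.
Posterior ∝ prior × likelihood. Numerator for 1: 0.51·0.0258728 = 0.0131951.
Normalizing constant: 0.51·0.0258728 + 0.49·0.001701 = 0.0140286.
P(1 | observation) = 0.0131951 / 0.0140286 = 0.940586.

0.9406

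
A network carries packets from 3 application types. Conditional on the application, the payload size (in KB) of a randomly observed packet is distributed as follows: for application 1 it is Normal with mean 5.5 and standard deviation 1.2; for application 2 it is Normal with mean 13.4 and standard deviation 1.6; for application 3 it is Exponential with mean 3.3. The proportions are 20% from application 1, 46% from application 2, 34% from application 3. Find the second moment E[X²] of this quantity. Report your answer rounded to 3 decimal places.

For each component E[X²] = Var + (mean)², giving 1: 31.69; 2: 182.12; 3: 21.78.
Overall E[X²] = 0.2·31.69 + 0.46·182.12 + 0.34·21.78 = 97.5184.

97.518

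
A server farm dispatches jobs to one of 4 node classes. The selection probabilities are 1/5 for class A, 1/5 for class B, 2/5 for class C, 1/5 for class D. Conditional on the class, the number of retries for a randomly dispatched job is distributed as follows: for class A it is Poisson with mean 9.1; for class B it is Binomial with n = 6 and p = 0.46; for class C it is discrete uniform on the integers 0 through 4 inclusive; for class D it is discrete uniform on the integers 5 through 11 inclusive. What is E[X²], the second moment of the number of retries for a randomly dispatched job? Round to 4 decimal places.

For each component E[X²] = Var + (mean)², giving A: 91.91; B: 9.108; C: 6; D: 68.
Overall E[X²] = 0.2·91.91 + 0.2·9.108 + 0.4·6 + 0.2·68 = 36.2036.

36.2036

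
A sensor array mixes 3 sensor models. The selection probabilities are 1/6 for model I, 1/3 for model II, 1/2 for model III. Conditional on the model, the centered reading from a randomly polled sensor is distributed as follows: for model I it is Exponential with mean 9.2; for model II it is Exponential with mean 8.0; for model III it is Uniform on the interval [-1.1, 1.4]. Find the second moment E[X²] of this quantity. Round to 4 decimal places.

For each component E[X²] = Var + (mean)², giving I: 169.28; II: 128; III: 0.543333.
Overall E[X²] = 0.166667·169.28 + 0.333333·128 + 0.5·0.543333 = 71.1517.

71.1517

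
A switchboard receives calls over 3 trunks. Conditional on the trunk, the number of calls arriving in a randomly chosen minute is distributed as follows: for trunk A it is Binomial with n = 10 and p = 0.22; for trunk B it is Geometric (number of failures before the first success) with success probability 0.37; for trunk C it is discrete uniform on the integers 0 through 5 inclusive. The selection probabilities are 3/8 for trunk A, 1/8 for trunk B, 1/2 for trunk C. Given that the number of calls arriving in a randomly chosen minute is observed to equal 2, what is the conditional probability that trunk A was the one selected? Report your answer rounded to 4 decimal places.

Likelihoods P(X=2 | ·): A: 0.298411; B: 0.146853; C: 0.166667.
Posterior ∝ prior × likelihood. Numerator for A: 0.375·0.298411 = 0.111904.
Normalizing constant: 0.375·0.298411 + 0.125·0.146853 + 0.5·0.166667 = 0.213594.
P(A | observation) = 0.111904 / 0.213594 = 0.52391.

0.5239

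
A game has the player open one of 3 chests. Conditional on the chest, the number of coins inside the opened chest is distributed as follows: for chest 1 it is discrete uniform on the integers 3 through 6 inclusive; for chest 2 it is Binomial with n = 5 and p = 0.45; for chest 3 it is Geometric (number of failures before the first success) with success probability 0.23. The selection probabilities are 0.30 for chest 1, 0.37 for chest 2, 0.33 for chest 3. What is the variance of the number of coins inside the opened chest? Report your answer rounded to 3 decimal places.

Per component, 1: μ=4.5, E[X²]=21.5; 2: μ=2.25, E[X²]=6.3; 3: μ=3.34783, E[X²]=25.7637.
E[X] = 0.3·4.5 + 0.37·2.25 + 0.33·3.34783 = 3.28728.
E[X²] = 0.3·21.5 + 0.37·6.3 + 0.33·25.7637 = 17.283.
Var(X) = E[X²] − (E[X])² = 17.283 − 10.8062 = 6.4768.

6.477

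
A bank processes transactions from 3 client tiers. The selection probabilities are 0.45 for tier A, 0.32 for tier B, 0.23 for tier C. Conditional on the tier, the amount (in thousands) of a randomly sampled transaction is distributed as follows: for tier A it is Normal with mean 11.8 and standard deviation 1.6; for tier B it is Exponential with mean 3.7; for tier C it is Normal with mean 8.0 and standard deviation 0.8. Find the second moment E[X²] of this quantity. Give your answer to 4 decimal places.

87.4388

For each component E[X²] = Var + (mean)², giving A: 141.8; B: 27.38; C: 64.64.
Overall E[X²] = 0.45·141.8 + 0.32·27.38 + 0.23·64.64 = 87.4388.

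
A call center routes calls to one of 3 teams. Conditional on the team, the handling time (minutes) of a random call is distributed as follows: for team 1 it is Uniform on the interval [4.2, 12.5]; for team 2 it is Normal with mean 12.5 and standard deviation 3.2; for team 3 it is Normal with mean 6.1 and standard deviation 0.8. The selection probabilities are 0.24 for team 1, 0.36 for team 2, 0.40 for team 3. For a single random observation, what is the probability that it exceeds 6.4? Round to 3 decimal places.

0.668

Conditional on each team, P(X > 6.4): 1: 0.73494; 2: 0.971691; 3: 0.35383.
By total probability, P(X > 6.4) = 0.24·0.73494 + 0.36·0.971691 + 0.4·0.35383 = 0.667726.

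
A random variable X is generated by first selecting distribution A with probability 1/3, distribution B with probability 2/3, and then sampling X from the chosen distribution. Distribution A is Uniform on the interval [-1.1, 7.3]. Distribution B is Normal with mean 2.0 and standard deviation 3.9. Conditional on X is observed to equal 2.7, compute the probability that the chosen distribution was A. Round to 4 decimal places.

0.3716

Likelihoods f(2.7 | ·): A: 0.119048; B: 0.100658.
Posterior ∝ prior × likelihood. Numerator for A: 0.333333·0.119048 = 0.0396825.
Normalizing constant: 0.333333·0.119048 + 0.666667·0.100658 = 0.106788.
P(A | observation) = 0.0396825 / 0.106788 = 0.371601.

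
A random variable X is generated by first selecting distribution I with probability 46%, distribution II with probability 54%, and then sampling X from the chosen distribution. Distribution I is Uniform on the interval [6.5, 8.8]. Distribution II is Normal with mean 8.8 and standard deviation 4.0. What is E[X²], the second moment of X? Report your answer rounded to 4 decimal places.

For each component E[X²] = Var + (mean)², giving I: 58.9633; II: 93.44.
Overall E[X²] = 0.46·58.9633 + 0.54·93.44 = 77.5807.

77.5807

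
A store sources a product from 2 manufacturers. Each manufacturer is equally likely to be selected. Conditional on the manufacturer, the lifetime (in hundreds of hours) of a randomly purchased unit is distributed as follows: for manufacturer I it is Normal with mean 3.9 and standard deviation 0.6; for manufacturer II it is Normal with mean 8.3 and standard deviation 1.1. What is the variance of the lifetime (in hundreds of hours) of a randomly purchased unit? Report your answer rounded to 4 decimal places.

Per component, I: μ=3.9, E[X²]=15.57; II: μ=8.3, E[X²]=70.1.
E[X] = 0.5·3.9 + 0.5·8.3 = 6.1.
E[X²] = 0.5·15.57 + 0.5·70.1 = 42.835.
Var(X) = E[X²] − (E[X])² = 42.835 − 37.21 = 5.625.

5.6250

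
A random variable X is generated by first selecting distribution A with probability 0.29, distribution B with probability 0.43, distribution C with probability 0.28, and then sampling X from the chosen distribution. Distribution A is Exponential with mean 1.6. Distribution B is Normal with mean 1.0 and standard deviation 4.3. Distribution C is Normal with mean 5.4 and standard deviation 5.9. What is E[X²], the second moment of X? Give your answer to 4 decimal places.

27.7771

For each component E[X²] = Var + (mean)², giving A: 5.12; B: 19.49; C: 63.97.
Overall E[X²] = 0.29·5.12 + 0.43·19.49 + 0.28·63.97 = 27.7771.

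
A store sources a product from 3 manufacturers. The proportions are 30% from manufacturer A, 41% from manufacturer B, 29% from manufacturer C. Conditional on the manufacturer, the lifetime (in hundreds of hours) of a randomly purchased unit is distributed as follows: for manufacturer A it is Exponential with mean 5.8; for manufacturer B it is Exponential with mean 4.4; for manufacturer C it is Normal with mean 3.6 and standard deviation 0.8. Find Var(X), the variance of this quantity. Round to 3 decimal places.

18.953

Per component, A: μ=5.8, E[X²]=67.28; B: μ=4.4, E[X²]=38.72; C: μ=3.6, E[X²]=13.6.
E[X] = 0.3·5.8 + 0.41·4.4 + 0.29·3.6 = 4.588.
E[X²] = 0.3·67.28 + 0.41·38.72 + 0.29·13.6 = 40.0032.
Var(X) = E[X²] − (E[X])² = 40.0032 − 21.0497 = 18.9535.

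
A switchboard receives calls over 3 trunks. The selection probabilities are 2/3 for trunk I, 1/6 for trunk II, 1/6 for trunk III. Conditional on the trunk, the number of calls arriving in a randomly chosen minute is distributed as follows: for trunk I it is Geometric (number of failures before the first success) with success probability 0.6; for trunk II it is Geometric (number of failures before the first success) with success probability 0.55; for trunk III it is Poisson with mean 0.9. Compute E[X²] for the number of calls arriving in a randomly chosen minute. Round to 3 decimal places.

For each component E[X²] = Var + (mean)², giving I: 1.55556; II: 2.15702; III: 1.71.
Overall E[X²] = 0.666667·1.55556 + 0.166667·2.15702 + 0.166667·1.71 = 1.68154.

1.682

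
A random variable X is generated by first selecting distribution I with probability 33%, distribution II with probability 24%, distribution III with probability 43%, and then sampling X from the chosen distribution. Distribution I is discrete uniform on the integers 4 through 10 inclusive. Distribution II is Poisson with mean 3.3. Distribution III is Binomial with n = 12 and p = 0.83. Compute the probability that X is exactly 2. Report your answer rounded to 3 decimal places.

Conditional on each component, P(X = 2): I: 0; II: 0.200829; III: 9.1662e-07.
By total probability, P(X = 2) = 0.33·0 + 0.24·0.200829 + 0.43·9.1662e-07 = 0.0481993.

0.048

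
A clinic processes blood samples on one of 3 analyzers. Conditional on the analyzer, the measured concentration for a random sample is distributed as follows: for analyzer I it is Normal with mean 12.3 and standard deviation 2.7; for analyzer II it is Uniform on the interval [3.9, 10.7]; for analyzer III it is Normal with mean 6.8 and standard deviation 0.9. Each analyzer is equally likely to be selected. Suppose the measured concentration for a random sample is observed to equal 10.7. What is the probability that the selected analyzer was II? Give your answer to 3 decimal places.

0.543

Likelihoods f(10.7 | ·): I: 0.123963; II: 0.147059; III: 3.70787e-05.
Posterior ∝ prior × likelihood. Numerator for II: 0.333333·0.147059 = 0.0490196.
Normalizing constant: 0.333333·0.123963 + 0.333333·0.147059 + 0.333333·3.70787e-05 = 0.0903529.
P(II | observation) = 0.0490196 / 0.0903529 = 0.542535.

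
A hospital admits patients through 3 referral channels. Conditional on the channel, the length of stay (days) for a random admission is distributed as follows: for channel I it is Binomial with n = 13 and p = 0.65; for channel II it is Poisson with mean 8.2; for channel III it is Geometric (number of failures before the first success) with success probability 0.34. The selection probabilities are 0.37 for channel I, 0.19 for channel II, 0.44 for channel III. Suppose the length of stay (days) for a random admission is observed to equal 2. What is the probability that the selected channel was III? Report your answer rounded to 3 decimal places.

Likelihoods P(X=2 | ·): I: 0.000318178; II: 0.00923385; III: 0.148104.
Posterior ∝ prior × likelihood. Numerator for III: 0.44·0.148104 = 0.0651658.
Normalizing constant: 0.37·0.000318178 + 0.19·0.00923385 + 0.44·0.148104 = 0.0670379.
P(III | observation) = 0.0651658 / 0.0670379 = 0.972073.

0.972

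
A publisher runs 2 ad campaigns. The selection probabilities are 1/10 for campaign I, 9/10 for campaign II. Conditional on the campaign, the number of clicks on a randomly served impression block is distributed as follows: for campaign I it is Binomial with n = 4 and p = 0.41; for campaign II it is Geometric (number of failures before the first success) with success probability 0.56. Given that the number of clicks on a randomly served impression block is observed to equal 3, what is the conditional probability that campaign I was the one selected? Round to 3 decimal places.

0.275

Likelihoods P(X=3 | ·): I: 0.162654; II: 0.047703.
Posterior ∝ prior × likelihood. Numerator for I: 0.1·0.162654 = 0.0162654.
Normalizing constant: 0.1·0.162654 + 0.9·0.047703 = 0.0591981.
P(I | observation) = 0.0162654 / 0.0591981 = 0.274761.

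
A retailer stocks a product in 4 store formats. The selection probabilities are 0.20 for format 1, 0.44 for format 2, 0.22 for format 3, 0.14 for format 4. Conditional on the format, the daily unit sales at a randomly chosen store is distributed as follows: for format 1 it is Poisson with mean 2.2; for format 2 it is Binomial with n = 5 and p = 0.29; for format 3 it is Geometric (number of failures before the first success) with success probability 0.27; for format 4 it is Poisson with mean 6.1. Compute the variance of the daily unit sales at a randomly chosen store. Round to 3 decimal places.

Per component, 1: μ=2.2, E[X²]=7.04; 2: μ=1.45, E[X²]=3.132; 3: μ=2.7037, E[X²]=17.3237; 4: μ=6.1, E[X²]=43.31.
E[X] = 0.2·2.2 + 0.44·1.45 + 0.22·2.7037 + 0.14·6.1 = 2.52681.
E[X²] = 0.2·7.04 + 0.44·3.132 + 0.22·17.3237 + 0.14·43.31 = 12.6607.
Var(X) = E[X²] − (E[X])² = 12.6607 − 6.38479 = 6.27591.

6.276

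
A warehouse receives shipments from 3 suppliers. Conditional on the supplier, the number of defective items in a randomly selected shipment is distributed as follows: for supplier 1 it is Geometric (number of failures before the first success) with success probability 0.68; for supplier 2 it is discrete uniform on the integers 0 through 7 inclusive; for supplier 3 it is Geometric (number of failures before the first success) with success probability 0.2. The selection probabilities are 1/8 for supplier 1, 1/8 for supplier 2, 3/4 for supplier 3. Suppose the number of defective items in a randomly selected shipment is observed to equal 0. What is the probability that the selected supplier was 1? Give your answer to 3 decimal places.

0.339

Likelihoods P(X=0 | ·): 1: 0.68; 2: 0.125; 3: 0.2.
Posterior ∝ prior × likelihood. Numerator for 1: 0.125·0.68 = 0.085.
Normalizing constant: 0.125·0.68 + 0.125·0.125 + 0.75·0.2 = 0.250625.
P(1 | observation) = 0.085 / 0.250625 = 0.339152.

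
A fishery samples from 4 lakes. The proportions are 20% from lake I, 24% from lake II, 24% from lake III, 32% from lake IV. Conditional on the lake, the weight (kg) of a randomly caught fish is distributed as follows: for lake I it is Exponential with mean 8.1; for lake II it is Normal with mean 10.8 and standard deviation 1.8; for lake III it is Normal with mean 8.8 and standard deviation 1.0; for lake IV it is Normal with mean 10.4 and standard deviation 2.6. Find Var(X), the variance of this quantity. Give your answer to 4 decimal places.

Per component, I: μ=8.1, E[X²]=131.22; II: μ=10.8, E[X²]=119.88; III: μ=8.8, E[X²]=78.44; IV: μ=10.4, E[X²]=114.92.
E[X] = 0.2·8.1 + 0.24·10.8 + 0.24·8.8 + 0.32·10.4 = 9.652.
E[X²] = 0.2·131.22 + 0.24·119.88 + 0.24·78.44 + 0.32·114.92 = 110.615.
Var(X) = E[X²] − (E[X])² = 110.615 − 93.1611 = 17.4541.

17.4541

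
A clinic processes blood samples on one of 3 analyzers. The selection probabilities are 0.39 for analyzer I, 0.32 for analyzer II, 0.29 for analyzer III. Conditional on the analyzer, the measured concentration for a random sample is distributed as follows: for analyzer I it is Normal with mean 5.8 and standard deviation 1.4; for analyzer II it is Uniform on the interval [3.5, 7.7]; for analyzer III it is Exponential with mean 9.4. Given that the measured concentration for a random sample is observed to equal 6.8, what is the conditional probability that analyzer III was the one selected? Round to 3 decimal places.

0.084

Likelihoods f(6.8 | ·): I: 0.220797; II: 0.238095; III: 0.0516062.
Posterior ∝ prior × likelihood. Numerator for III: 0.29·0.0516062 = 0.0149658.
Normalizing constant: 0.39·0.220797 + 0.32·0.238095 + 0.29·0.0516062 = 0.177267.
P(III | observation) = 0.0149658 / 0.177267 = 0.0844251.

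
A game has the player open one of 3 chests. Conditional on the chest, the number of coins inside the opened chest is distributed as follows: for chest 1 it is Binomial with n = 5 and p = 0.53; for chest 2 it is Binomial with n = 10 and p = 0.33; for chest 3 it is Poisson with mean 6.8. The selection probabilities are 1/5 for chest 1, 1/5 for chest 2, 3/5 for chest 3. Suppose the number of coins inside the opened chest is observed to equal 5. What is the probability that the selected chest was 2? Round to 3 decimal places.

0.230

Likelihoods P(X=5 | ·): 1: 0.0418195; 2: 0.133151; 3: 0.134946.
Posterior ∝ prior × likelihood. Numerator for 2: 0.2·0.133151 = 0.0266302.
Normalizing constant: 0.2·0.0418195 + 0.2·0.133151 + 0.6·0.134946 = 0.115962.
P(2 | observation) = 0.0266302 / 0.115962 = 0.229646.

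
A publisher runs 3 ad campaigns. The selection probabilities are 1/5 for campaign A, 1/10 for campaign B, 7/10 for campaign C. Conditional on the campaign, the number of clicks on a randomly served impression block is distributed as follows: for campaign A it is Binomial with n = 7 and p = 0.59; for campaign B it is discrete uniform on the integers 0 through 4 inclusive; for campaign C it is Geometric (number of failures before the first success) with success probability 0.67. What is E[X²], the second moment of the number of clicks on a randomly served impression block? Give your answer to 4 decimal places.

5.0344

For each component E[X²] = Var + (mean)², giving A: 18.7502; B: 6; C: 0.977723.
Overall E[X²] = 0.2·18.7502 + 0.1·6 + 0.7·0.977723 = 5.03445.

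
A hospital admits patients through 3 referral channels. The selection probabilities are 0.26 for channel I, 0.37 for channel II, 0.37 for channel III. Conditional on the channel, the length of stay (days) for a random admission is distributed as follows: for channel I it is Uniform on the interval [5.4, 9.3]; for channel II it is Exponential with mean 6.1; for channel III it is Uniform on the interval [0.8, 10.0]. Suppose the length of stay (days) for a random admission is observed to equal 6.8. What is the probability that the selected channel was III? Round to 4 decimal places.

Likelihoods f(6.8 | ·): I: 0.25641; II: 0.0537698; III: 0.108696.
Posterior ∝ prior × likelihood. Numerator for III: 0.37·0.108696 = 0.0402174.
Normalizing constant: 0.26·0.25641 + 0.37·0.0537698 + 0.37·0.108696 = 0.126779.
P(III | observation) = 0.0402174 / 0.126779 = 0.317225.

0.3172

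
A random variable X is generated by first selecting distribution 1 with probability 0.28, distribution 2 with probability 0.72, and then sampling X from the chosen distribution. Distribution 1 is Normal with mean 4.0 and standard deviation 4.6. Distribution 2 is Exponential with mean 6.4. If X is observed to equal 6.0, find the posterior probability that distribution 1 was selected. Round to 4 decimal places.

0.3340

Likelihoods f(6.0 | ·): 1: 0.0789048; 2: 0.0611884.
Posterior ∝ prior × likelihood. Numerator for 1: 0.28·0.0789048 = 0.0220934.
Normalizing constant: 0.28·0.0789048 + 0.72·0.0611884 = 0.066149.
P(1 | observation) = 0.0220934 / 0.066149 = 0.333994.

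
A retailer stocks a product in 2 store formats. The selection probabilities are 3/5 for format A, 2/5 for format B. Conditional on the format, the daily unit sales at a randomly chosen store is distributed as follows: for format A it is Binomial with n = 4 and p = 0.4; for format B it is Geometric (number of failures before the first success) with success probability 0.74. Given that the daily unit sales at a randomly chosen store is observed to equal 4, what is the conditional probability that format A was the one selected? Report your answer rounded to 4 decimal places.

Likelihoods P(X=4 | ·): A: 0.0256; B: 0.00338162.
Posterior ∝ prior × likelihood. Numerator for A: 0.6·0.0256 = 0.01536.
Normalizing constant: 0.6·0.0256 + 0.4·0.00338162 = 0.0167126.
P(A | observation) = 0.01536 / 0.0167126 = 0.919064.

0.9191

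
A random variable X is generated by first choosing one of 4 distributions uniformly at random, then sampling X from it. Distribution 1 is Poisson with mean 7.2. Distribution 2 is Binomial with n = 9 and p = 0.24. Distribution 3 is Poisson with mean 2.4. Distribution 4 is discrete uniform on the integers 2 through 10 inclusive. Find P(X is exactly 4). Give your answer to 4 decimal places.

0.1065

Conditional on each component, P(X = 4): 1: 0.0835985; 2: 0.105995; 3: 0.125408; 4: 0.111111.
By total probability, P(X = 4) = 0.25·0.0835985 + 0.25·0.105995 + 0.25·0.125408 + 0.25·0.111111 = 0.106528.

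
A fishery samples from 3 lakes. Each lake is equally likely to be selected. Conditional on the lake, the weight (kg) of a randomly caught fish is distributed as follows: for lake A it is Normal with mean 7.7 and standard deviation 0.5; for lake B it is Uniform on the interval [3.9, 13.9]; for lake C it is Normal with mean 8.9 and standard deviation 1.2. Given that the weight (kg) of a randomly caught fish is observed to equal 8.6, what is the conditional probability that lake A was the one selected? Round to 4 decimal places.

Likelihoods f(8.6 | ·): A: 0.1579; B: 0.1; C: 0.322223.
Posterior ∝ prior × likelihood. Numerator for A: 0.333333·0.1579 = 0.0526334.
Normalizing constant: 0.333333·0.1579 + 0.333333·0.1 + 0.333333·0.322223 = 0.193375.
P(A | observation) = 0.0526334 / 0.193375 = 0.272184.

0.2722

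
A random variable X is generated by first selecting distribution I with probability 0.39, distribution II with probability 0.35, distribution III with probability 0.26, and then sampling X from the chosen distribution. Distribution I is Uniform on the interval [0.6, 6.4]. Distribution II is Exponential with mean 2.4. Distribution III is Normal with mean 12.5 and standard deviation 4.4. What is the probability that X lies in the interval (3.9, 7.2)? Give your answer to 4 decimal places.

0.2427

Conditional on each component, P(3.9 < X < 7.2): I: 0.431034; II: 0.147125; III: 0.088871.
By total probability, P(3.9 < X < 7.2) = 0.39·0.431034 + 0.35·0.147125 + 0.26·0.088871 = 0.242704.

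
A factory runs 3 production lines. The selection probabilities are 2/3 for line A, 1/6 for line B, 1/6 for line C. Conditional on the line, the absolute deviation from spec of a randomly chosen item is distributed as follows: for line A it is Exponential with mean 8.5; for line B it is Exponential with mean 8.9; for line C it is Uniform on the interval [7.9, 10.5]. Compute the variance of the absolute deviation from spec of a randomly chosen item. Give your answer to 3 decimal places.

61.537

Per component, A: μ=8.5, E[X²]=144.5; B: μ=8.9, E[X²]=158.42; C: μ=9.2, E[X²]=85.2033.
E[X] = 0.666667·8.5 + 0.166667·8.9 + 0.166667·9.2 = 8.68333.
E[X²] = 0.666667·144.5 + 0.166667·158.42 + 0.166667·85.2033 = 136.937.
Var(X) = E[X²] − (E[X])² = 136.937 − 75.4003 = 61.5369.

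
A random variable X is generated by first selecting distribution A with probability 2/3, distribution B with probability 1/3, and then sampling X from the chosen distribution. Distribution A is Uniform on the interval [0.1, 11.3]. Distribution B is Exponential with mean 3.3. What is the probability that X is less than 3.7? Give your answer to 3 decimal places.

0.439

Conditional on each component, P(X < 3.7): A: 0.321429; B: 0.674115.
By total probability, P(X < 3.7) = 0.666667·0.321429 + 0.333333·0.674115 = 0.438991.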